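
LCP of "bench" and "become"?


Word 1: "bench"
Word 2: "become"
Comparing from start:
  Pos 0: 'b' == 'b'
  Pos 1: 'e' == 'e'
  Pos 2: 'n' != 'c' (stop)
LCP = "be" (length 2)


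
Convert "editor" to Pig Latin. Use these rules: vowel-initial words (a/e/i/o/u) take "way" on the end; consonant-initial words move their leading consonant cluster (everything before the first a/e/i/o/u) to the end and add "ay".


Word: "editor"
Starts with vowel → add 'way'
Pig Latin = "editorway"


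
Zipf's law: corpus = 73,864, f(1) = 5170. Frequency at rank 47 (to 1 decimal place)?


Zipf's law: f(r) = f(1) / r
f(1) = 5170
f(47) = 5170 / 47
= 110.0 occurrences


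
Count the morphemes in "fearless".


Word: "fearless"
Morphemes: fear | -less
Each morpheme carries meaning
= 2 morphemes


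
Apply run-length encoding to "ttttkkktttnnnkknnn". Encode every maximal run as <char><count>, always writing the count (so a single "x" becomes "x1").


String: "ttttkkktttnnnkknnn"
Scanning for consecutive runs:
  't' x 4
  'k' x 3
  't' x 3
  'n' x 3
  'k' x 2
  'n' x 3
RLE = "t4k3t3n3k2n3"


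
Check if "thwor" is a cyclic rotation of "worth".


Word: "worth", Candidate: "thwor"
Method: check if candidate is substring of word+word
"worthworth" contains "thwor"? Yes
Is rotation = Yes


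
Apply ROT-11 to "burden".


Word: "burden"
Shift: 11
Each letter → (letter + shift) mod 26:
  'b' (1) + 11 = 12 → 'm'
  'u' (20) + 11 = 5 → 'f'
  'r' (17) + 11 = 2 → 'c'
  'd' (3) + 11 = 14 → 'o'
  'e' (4) + 11 = 15 → 'p'
  'n' (13) + 11 = 24 → 'y'
Result = "mfcopy"


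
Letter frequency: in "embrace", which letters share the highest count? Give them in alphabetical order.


Word: "embrace"
Letter counts:
  'a': 1
  'b': 1
  'c': 1
  'e': 2
  'm': 1
  'r': 1
Maximum count = 2
Most frequent = 'e' (2 times each)


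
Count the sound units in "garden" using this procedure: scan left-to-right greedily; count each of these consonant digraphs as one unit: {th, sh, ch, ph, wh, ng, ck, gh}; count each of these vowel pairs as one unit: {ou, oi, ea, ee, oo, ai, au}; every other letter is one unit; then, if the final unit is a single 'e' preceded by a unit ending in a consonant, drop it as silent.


Word: "garden" (6 letters)
Left-to-right scan:
  1. 'g' (letter)
  2. 'a' (letter)
  3. 'r' (letter)
  4. 'd' (letter)
  5. 'e' (letter)
  6. 'n' (letter)
Units from scan: 6
Sound units = 6 units


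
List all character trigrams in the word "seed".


Word: "seed" (length 4)
Number of trigrams = 4 - 3 + 1 = 2
  Position 0: "see"
  Position 1: "eed"
Trigrams = "see", "eed"


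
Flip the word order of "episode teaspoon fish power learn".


Original: "episode teaspoon fish power learn"
Words (1..n): episode | teaspoon | fish | power | learn
Reversed (n..1): learn | power | fish | teaspoon | episode
Result = "learn power fish teaspoon episode"


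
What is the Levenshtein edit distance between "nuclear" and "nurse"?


Word 1: "nuclear" (length 7)
Word 2: "nurse" (length 5)
One optimal edit sequence (insert/delete/substitute each cost 1):
  1. keep 'n'
  2. keep 'u'
  3. substitute 'c' -> 'r'  (+1)
  4. substitute 'l' -> 's'  (+1)
  5. keep 'e'
  6. delete 'a'  (+1)
  7. delete 'r'  (+1)
Total edit operations: 4
Edit distance = 4


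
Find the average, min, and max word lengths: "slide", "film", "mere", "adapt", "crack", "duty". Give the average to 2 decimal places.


Lengths: "slide"=5, "film"=4, "mere"=4, "adapt"=5, "crack"=5, "duty"=4
Sum = 27, Count = 6
Average = 27/6 = 4.50
= avg=4.50, min=4, max=5


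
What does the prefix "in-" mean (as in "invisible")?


Prefix: in-
Example: invisible (in- + visible)
Meaning = not / into


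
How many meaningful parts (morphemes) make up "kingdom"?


Word: "kingdom"
Morphemes: king + -dom
Each morpheme carries meaning
= 2 morphemes


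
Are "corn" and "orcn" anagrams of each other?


Word 1: "corn" → sorted: cnor
Word 2: "orcn" → sorted: cnor
Same letters? cnor == cnor
Anagram = Yes


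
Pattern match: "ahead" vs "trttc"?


Pattern of "ahead": [0, 1, 2, 0, 3]
Pattern of "trttc": [0, 1, 0, 0, 2]
Patterns do not match
Same pattern = No


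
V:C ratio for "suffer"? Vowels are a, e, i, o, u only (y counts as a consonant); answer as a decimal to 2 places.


Word: "suffer"
Vowels (a,e,i,o,u): 2
Consonants: 4
Ratio = 2/4
= 0.50


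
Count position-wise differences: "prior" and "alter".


Comparing character by character (same length = 5):
  Pos 0: 'p' vs 'a' !=
  Pos 1: 'r' vs 'l' !=
  Pos 2: 'i' vs 't' !=
  Pos 3: 'o' vs 'e' !=
  Pos 4: 'r' vs 'r' =
Hamming distance = 4


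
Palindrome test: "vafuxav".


Word: "vafuxav"
Reversed: "vaxufav"
Forward == Backward? vafuxav != vaxufav
Palindrome = No


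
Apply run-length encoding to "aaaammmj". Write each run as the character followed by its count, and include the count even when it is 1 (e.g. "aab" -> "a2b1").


String: "aaaammmj"
Scanning for consecutive runs:
  'a' x 4
  'm' x 3
  'j' x 1
RLE = "a4m3j1"


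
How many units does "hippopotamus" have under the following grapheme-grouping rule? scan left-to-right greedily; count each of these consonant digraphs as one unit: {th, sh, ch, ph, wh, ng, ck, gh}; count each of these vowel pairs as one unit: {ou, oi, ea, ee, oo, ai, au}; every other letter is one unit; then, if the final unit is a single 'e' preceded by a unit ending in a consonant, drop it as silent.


Word: "hippopotamus" (12 letters)
Left-to-right scan:
  (1) 'h' (letter)
  (2) 'i' (letter)
  (3) 'p' (letter)
  (4) 'p' (letter)
  (5) 'o' (letter)
  (6) 'p' (letter)
  (7) 'o' (letter)
  (8) 't' (letter)
  (9) 'a' (letter)
  (10) 'm' (letter)
  (11) 'u' (letter)
  (12) 's' (letter)
Units from scan: 12
Sound units = 12 units


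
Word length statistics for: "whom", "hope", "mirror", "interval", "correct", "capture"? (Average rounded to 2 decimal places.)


Lengths: "whom"=4, "hope"=4, "mirror"=6, "interval"=8, "correct"=7, "capture"=7
Sum = 36, Count = 6
Average = 36/6 = 6.00
= avg=6.00, min=4, max=8


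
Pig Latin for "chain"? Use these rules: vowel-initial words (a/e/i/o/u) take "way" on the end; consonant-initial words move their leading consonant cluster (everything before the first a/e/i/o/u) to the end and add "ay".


Word: "chain"
Starts with consonant(s) → move to end, add 'ay'
Consonant cluster: "ch"
Pig Latin = "ainchay"


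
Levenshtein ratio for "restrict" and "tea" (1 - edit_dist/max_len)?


Word 1: "restrict" (length 8)
Word 2: "tea" (length 3)
One optimal edit sequence:
  1. delete 'r'  (+1)
  2. delete 'e'  (+1)
  3. delete 's'  (+1)
  4. keep 't'
  5. delete 'r'  (+1)
  6. delete 'i'  (+1)
  7. substitute 'c' -> 'e'  (+1)
  8. substitute 't' -> 'a'  (+1)
Edit distance = 7
Max length = max(8, 3) = 8
Similarity = 1 - 7/8
= 0.1250


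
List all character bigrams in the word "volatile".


Word: "volatile" (length 8)
Number of bigrams = 8 - 2 + 1 = 7
  Position 0: "vo"
  Position 1: "ol"
  Position 2: "la"
  Position 3: "at"
  Position 4: "ti"
  Position 5: "il"
  Position 6: "le"
Bigrams = "vo", "ol", "la", "at", "ti", "il", "le"


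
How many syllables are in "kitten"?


Word: "kitten"
Syllable breakdown: kit · ten
Counting: 2 parts
= 2 syllables


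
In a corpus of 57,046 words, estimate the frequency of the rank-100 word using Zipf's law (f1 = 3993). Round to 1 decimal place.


Zipf's law: f(r) = f(1) / r
f(1) = 3993
f(100) = 3993 / 100
= 39.9 occurrences


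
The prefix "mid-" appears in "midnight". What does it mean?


Prefix: mid-
Example: midnight (mid- + night)
Meaning = middle


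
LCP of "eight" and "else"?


Word 1: "eight"
Word 2: "else"
Comparing from start:
  Pos 0: 'e' == 'e'
  Pos 1: 'i' != 'l' (stop)
LCP = "e" (length 1)


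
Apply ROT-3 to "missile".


Word: "missile"
Shift: 3
Each letter → (letter + shift) mod 26:
  'm' (12) + 3 = 15 → 'p'
  'i' (8) + 3 = 11 → 'l'
  's' (18) + 3 = 21 → 'v'
  's' (18) + 3 = 21 → 'v'
  'i' (8) + 3 = 11 → 'l'
  'l' (11) + 3 = 14 → 'o'
  'e' (4) + 3 = 7 → 'h'
Result = "plvvloh"


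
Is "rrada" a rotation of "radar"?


Word: "radar", Candidate: "rrada"
Method: check if candidate is substring of word+word
"radarradar" contains "rrada"? Yes
Is rotation = Yes


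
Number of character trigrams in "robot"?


Word: "robot" (length 5)
Number of 3-grams = length - 3 + 1 = 5 - 3 + 1
= 3


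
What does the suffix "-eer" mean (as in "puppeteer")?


Suffix: -eer
As in: puppeteer -> puppet + -eer
Meaning = one who is concerned with


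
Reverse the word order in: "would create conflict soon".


Original: "would create conflict soon"
Words (1..n): would | create | conflict | soon
Reversed (n..1): soon | conflict | create | would
Result = "soon conflict create would"


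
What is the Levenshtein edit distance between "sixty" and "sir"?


Word 1: "sixty" (length 5)
Word 2: "sir" (length 3)
One optimal edit sequence (insert/delete/substitute each cost 1):
  1. keep 's'
  2. keep 'i'
  3. delete 'x'  (+1)
  4. delete 't'  (+1)
  5. substitute 'y' -> 'r'  (+1)
Total edit operations: 3
Edit distance = 3


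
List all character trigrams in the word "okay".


Word: "okay" (length 4)
Number of trigrams = 4 - 3 + 1 = 2
  Position 0: "oka"
  Position 1: "kay"
Trigrams = "oka", "kay"


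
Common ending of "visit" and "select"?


Word 1: "visit"
Word 2: "select"
Comparing from end:
  Pos -1: 't' == 't'
  Pos -2: 'i' != 'c' (stop)
LCS = "t" (length 1)


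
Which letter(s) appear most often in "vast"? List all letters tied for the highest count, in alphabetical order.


Word: "vast"
Letter counts:
  'a': 1
  's': 1
  't': 1
  'v': 1
Maximum count = 1
Most frequent = 'a', 's', 't', 'v' (1 time each)


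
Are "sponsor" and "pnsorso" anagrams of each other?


Word 1: "sponsor" → sorted: nooprss
Word 2: "pnsorso" → sorted: nooprss
Same letters? nooprss == nooprss
Anagram = Yes


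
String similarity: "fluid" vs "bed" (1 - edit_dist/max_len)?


Word 1: "fluid" (length 5)
Word 2: "bed" (length 3)
One optimal edit sequence:
  1. delete 'f'  (+1)
  2. delete 'l'  (+1)
  3. substitute 'u' -> 'b'  (+1)
  4. substitute 'i' -> 'e'  (+1)
  5. keep 'd'
Edit distance = 4
Max length = max(5, 3) = 5
Similarity = 1 - 4/5
= 0.2000


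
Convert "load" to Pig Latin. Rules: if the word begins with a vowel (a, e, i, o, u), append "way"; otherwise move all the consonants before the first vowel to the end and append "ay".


Word: "load"
Starts with consonant(s) → move to end, add 'ay'
Consonant cluster: "l"
Pig Latin = "oadlay"


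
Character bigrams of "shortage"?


Word: "shortage" (length 8)
Number of bigrams = 8 - 2 + 1 = 7
  Position 0: "sh"
  Position 1: "ho"
  Position 2: "or"
  Position 3: "rt"
  Position 4: "ta"
  Position 5: "ag"
  Position 6: "ge"
Bigrams = "sh", "ho", "or", "rt", "ta", "ag", "ge"


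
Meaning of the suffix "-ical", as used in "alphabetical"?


Suffix: -ical
Example: alphabetical = alphabet + -ical
Meaning = relating to


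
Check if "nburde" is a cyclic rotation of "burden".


Word: "burden", Candidate: "nburde"
Method: check if candidate is substring of word+word
"burdenburden" contains "nburde"? Yes
Is rotation = Yes


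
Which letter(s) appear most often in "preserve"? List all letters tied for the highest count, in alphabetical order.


Word: "preserve"
Letter counts:
  'e': 3
  'p': 1
  'r': 2
  's': 1
  'v': 1
Maximum count = 3
Most frequent = 'e' (3 times each)


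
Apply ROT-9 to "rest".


Word: "rest"
Shift: 9
Each letter → (letter + shift) mod 26:
  'r' (17) + 9 = 0 → 'a'
  'e' (4) + 9 = 13 → 'n'
  's' (18) + 9 = 1 → 'b'
  't' (19) + 9 = 2 → 'c'
Result = "anbc"


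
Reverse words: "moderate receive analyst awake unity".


Original: "moderate receive analyst awake unity"
Words (1..n): moderate | receive | analyst | awake | unity
Reversed (n..1): unity | awake | analyst | receive | moderate
Result = "unity awake analyst receive moderate"


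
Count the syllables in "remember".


Word: "remember"
Syllable breakdown: re · mem · ber
Counting: 3 parts
= 3 syllables


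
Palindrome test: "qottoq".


Word: "qottoq"
Reversed: "qottoq"
Forward == Backward? qottoq == qottoq
Palindrome = Yes


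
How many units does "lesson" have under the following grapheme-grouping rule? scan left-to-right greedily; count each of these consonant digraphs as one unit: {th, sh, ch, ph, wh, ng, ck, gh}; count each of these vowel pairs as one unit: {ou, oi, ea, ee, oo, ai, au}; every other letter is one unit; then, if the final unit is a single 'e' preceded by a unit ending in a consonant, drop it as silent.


Word: "lesson" (6 letters)
Left-to-right scan:
  (1) 'l' (letter)
  (2) 'e' (letter)
  (3) 's' (letter)
  (4) 's' (letter)
  (5) 'o' (letter)
  (6) 'n' (letter)
Units from scan: 6
Sound units = 6 units


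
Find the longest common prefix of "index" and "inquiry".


Word 1: "index"
Word 2: "inquiry"
Comparing from start:
  Pos 0: 'i' == 'i'
  Pos 1: 'n' == 'n'
  Pos 2: 'd' != 'q' (stop)
LCP = "in" (length 2)


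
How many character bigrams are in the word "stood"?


Word: "stood" (length 5)
Number of 2-grams = length - 2 + 1 = 5 - 2 + 1
= 4


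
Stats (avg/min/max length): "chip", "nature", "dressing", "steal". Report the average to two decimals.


Lengths: "chip"=4, "nature"=6, "dressing"=8, "steal"=5
Sum = 23, Count = 4
Average = 23/4 = 5.75
= avg=5.75, min=4, max=8


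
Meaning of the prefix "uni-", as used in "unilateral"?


Prefix: uni-
Example: unilateral = uni- + lateral
Meaning = one


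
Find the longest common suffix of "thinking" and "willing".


Word 1: "thinking"
Word 2: "willing"
Comparing from end:
  Pos -1: 'g' == 'g'
  Pos -2: 'n' == 'n'
  Pos -3: 'i' == 'i'
  Pos -4: 'k' != 'l' (stop)
LCS = "ing" (length 3)


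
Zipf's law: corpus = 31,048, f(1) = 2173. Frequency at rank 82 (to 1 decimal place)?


Zipf's law: f(r) = f(1) / r
f(1) = 2173
f(82) = 2173 / 82
= 26.5 occurrences


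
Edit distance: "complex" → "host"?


Word 1: "complex" (length 7)
Word 2: "host" (length 4)
One optimal edit sequence (insert/delete/substitute each cost 1):
  1. substitute 'c' -> 'h'  (+1)
  2. keep 'o'
  3. delete 'm'  (+1)
  4. delete 'p'  (+1)
  5. delete 'l'  (+1)
  6. substitute 'e' -> 's'  (+1)
  7. substitute 'x' -> 't'  (+1)
Total edit operations: 6
Edit distance = 6


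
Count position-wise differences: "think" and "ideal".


Comparing character by character (same length = 5):
  Pos 0: 't' vs 'i' !=
  Pos 1: 'h' vs 'd' !=
  Pos 2: 'i' vs 'e' !=
  Pos 3: 'n' vs 'a' !=
  Pos 4: 'k' vs 'l' !=
Hamming distance = 5


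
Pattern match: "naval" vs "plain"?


Pattern of "naval": [0, 1, 2, 1, 3]
Pattern of "plain": [0, 1, 2, 3, 4]
Patterns do not match
Same pattern = No


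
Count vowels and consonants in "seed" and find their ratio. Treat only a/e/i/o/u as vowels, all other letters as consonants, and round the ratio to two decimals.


Word: "seed"
Vowels (a,e,i,o,u): 2
Consonants: 2
Ratio = 2/2
= 1.00


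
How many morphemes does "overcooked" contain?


Word: "overcooked"
Morphemes: over- + cook + -ed
Each morpheme carries meaning
= 3 morphemes


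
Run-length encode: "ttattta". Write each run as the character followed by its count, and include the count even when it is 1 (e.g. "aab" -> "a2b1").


String: "ttattta"
Scanning for consecutive runs:
  't' x 2
  'a' x 1
  't' x 3
  'a' x 1
RLE = "t2a1t3a1"


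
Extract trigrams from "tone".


Word: "tone" (length 4)
Number of trigrams = 4 - 3 + 1 = 2
  Position 0: "ton"
  Position 1: "one"
Trigrams = "ton", "one"


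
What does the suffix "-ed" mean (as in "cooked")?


Suffix: -ed
Example: cooked (cook + -ed)
Meaning = past tense


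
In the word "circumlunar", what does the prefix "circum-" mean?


Prefix: circum-
As in: circumlunar -> circum- + lunar
Meaning = around


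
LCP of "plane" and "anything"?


Word 1: "plane"
Word 2: "anything"
Comparing from start:
  Pos 0: 'p' != 'a' (stop)
LCP = "" (length 0)


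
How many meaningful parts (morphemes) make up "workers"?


Word: "workers"
Morphemes: work + -er + -s
Each morpheme carries meaning
= 3 morphemes


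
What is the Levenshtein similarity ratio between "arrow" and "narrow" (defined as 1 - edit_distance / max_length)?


Word 1: "arrow" (length 5)
Word 2: "narrow" (length 6)
One optimal edit sequence:
  1. insert 'n'  (+1)
  2. keep 'a'
  3. keep 'r'
  4. keep 'r'
  5. keep 'o'
  6. keep 'w'
Edit distance = 1
Max length = max(5, 6) = 6
Similarity = 1 - 1/6
= 0.8333


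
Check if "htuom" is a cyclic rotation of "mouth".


Word: "mouth", Candidate: "htuom"
Method: check if candidate is substring of word+word
"mouthmouth" contains "htuom"? No
Is rotation = No


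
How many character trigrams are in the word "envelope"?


Word: "envelope" (length 8)
Number of 3-grams = length - 3 + 1 = 8 - 3 + 1
= 6


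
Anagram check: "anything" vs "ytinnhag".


Word 1: "anything" → sorted: aghinnty
Word 2: "ytinnhag" → sorted: aghinnty
Same letters? aghinnty == aghinnty
Anagram = Yes


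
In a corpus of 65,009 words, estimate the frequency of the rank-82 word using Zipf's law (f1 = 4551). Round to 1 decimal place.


Zipf's law: f(r) = f(1) / r
f(1) = 4551
f(82) = 4551 / 82
= 55.5 occurrences


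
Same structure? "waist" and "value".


Pattern of "waist": [0, 1, 2, 3, 4]
Pattern of "value": [0, 1, 2, 3, 4]
Patterns match
Same pattern = Yes


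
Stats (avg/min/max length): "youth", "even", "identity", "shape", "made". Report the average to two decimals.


Lengths: "youth"=5, "even"=4, "identity"=8, "shape"=5, "made"=4
Sum = 26, Count = 5
Average = 26/5 = 5.20
= avg=5.20, min=4, max=8


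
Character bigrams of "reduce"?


Word: "reduce" (length 6)
Number of bigrams = 6 - 2 + 1 = 5
  Position 0: "re"
  Position 1: "ed"
  Position 2: "du"
  Position 3: "uc"
  Position 4: "ce"
Bigrams = "re", "ed", "du", "uc", "ce"


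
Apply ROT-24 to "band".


Word: "band"
Shift: 24
Each letter → (letter + shift) mod 26:
  'b' (1) + 24 = 25 → 'z'
  'a' (0) + 24 = 24 → 'y'
  'n' (13) + 24 = 11 → 'l'
  'd' (3) + 24 = 1 → 'b'
Result = "zylb"


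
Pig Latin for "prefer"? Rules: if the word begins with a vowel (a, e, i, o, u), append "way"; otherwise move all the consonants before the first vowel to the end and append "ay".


Word: "prefer"
Starts with consonant(s) → move to end, add 'ay'
Consonant cluster: "pr"
Pig Latin = "eferpray"


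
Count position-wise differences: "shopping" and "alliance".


Comparing character by character (same length = 8):
  Pos 0: 's' vs 'a' !=
  Pos 1: 'h' vs 'l' !=
  Pos 2: 'o' vs 'l' !=
  Pos 3: 'p' vs 'i' !=
  Pos 4: 'p' vs 'a' !=
  Pos 5: 'i' vs 'n' !=
  Pos 6: 'n' vs 'c' !=
  Pos 7: 'g' vs 'e' !=
Hamming distance = 8


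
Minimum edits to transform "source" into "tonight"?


Word 1: "source" (length 6)
Word 2: "tonight" (length 7)
One optimal edit sequence (insert/delete/substitute each cost 1):
  1. substitute 's' -> 't'  (+1)
  2. keep 'o'
  3. insert 'n'  (+1)
  4. substitute 'u' -> 'i'  (+1)
  5. substitute 'r' -> 'g'  (+1)
  6. substitute 'c' -> 'h'  (+1)
  7. substitute 'e' -> 't'  (+1)
Total edit operations: 6
Edit distance = 6


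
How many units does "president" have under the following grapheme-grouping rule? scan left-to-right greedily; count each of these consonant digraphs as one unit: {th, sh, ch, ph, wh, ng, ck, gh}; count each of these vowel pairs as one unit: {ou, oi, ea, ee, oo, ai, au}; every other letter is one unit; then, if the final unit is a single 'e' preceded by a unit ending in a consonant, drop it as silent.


Word: "president" (9 letters)
Left-to-right scan:
  (1) 'p' (letter)
  (2) 'r' (letter)
  (3) 'e' (letter)
  (4) 's' (letter)
  (5) 'i' (letter)
  (6) 'd' (letter)
  (7) 'e' (letter)
  (8) 'n' (letter)
  (9) 't' (letter)
Units from scan: 9
Sound units = 9 units


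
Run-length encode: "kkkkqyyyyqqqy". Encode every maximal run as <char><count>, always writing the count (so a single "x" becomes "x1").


String: "kkkkqyyyyqqqy"
Scanning for consecutive runs:
  'k' x 4
  'q' x 1
  'y' x 4
  'q' x 3
  'y' x 1
RLE = "k4q1y4q3y1"


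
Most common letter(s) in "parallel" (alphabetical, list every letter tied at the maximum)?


Word: "parallel"
Letter counts:
  'a': 2
  'e': 1
  'l': 3
  'p': 1
  'r': 1
Maximum count = 3
Most frequent = 'l' (3 times each)


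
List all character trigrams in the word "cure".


Word: "cure" (length 4)
Number of trigrams = 4 - 3 + 1 = 2
  Position 0: "cur"
  Position 1: "ure"
Trigrams = "cur", "ure"


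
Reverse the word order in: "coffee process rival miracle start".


Original: "coffee process rival miracle start"
Words (1..n): coffee | process | rival | miracle | start
Reversed (n..1): start | miracle | rival | process | coffee
Result = "start miracle rival process coffee"


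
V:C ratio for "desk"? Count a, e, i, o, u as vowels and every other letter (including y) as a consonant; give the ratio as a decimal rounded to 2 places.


Word: "desk"
Vowels (a,e,i,o,u): 1
Consonants: 3
Ratio = 1/3
= 0.33


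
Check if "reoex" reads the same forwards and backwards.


Word: "reoex"
Reversed: "xeoer"
Forward == Backward? reoex != xeoer
Palindrome = No


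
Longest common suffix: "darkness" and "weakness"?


Word 1: "darkness"
Word 2: "weakness"
Comparing from end:
  Pos -1: 's' == 's'
  Pos -2: 's' == 's'
  Pos -3: 'e' == 'e'
  Pos -4: 'n' == 'n'
  Pos -5: 'k' == 'k'
  Pos -6: 'r' != 'a' (stop)
LCS = "kness" (length 5)


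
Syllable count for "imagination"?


Word: "imagination"
Syllable breakdown: i | mag | i | na | tion
Counting: 5 parts
= 5 syllables


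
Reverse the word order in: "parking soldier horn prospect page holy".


Original: "parking soldier horn prospect page holy"
Words (1..n): parking | soldier | horn | prospect | page | holy
Reversed (n..1): holy | page | prospect | horn | soldier | parking
Result = "holy page prospect horn soldier parking"


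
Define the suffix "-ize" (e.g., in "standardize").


Suffix: -ize
Example: standardize (standard + -ize)
Meaning = to make


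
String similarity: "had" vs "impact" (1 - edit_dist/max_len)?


Word 1: "had" (length 3)
Word 2: "impact" (length 6)
One optimal edit sequence:
  1. insert 'i'  (+1)
  2. insert 'm'  (+1)
  3. substitute 'h' -> 'p'  (+1)
  4. keep 'a'
  5. insert 'c'  (+1)
  6. substitute 'd' -> 't'  (+1)
Edit distance = 5
Max length = max(3, 6) = 6
Similarity = 1 - 5/6
= 0.1667


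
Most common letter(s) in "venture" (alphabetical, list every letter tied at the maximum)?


Word: "venture"
Letter counts:
  'e': 2
  'n': 1
  'r': 1
  't': 1
  'u': 1
  'v': 1
Maximum count = 2
Most frequent = 'e' (2 times each)


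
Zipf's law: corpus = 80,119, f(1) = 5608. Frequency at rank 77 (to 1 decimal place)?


Zipf's law: f(r) = f(1) / r
f(1) = 5608
f(77) = 5608 / 77
= 72.8 occurrences


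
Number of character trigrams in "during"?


Word: "during" (length 6)
Number of 3-grams = length - 3 + 1 = 6 - 3 + 1
= 4


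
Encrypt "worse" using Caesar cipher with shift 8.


Word: "worse"
Shift: 8
Each letter → (letter + shift) mod 26:
  'w' (22) + 8 = 4 → 'e'
  'o' (14) + 8 = 22 → 'w'
  'r' (17) + 8 = 25 → 'z'
  's' (18) + 8 = 0 → 'a'
  'e' (4) + 8 = 12 → 'm'
Result = "ewzam"


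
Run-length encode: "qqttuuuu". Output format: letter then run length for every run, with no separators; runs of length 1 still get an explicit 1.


String: "qqttuuuu"
Scanning for consecutive runs:
  'q' x 2
  't' x 2
  'u' x 4
RLE = "q2t2u4"


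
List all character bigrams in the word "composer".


Word: "composer" (length 8)
Number of bigrams = 8 - 2 + 1 = 7
  Position 0: "co"
  Position 1: "om"
  Position 2: "mp"
  Position 3: "po"
  Position 4: "os"
  Position 5: "se"
  Position 6: "er"
Bigrams = "co", "om", "mp", "po", "os", "se", "er"


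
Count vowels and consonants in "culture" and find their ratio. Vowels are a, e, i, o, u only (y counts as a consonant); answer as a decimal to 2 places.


Word: "culture"
Vowels (a,e,i,o,u): 3
Consonants: 4
Ratio = 3/4
= 0.75


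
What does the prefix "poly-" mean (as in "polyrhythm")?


Prefix: poly-
As in: polyrhythm -> poly- + rhythm
Meaning = many


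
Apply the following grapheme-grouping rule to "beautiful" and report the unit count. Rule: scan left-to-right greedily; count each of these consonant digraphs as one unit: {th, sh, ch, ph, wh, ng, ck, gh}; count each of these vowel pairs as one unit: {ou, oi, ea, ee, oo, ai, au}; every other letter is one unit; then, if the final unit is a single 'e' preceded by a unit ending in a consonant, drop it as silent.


Word: "beautiful" (9 letters)
Left-to-right scan:
  (1) 'b' (letter)
  (2) 'ea' (vowel-pair)
  (3) 'u' (letter)
  (4) 't' (letter)
  (5) 'i' (letter)
  (6) 'f' (letter)
  (7) 'u' (letter)
  (8) 'l' (letter)
Units from scan: 8
Sound units = 8 units


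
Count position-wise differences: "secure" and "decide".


Comparing character by character (same length = 6):
  Pos 0: 's' vs 'd' !=
  Pos 1: 'e' vs 'e' =
  Pos 2: 'c' vs 'c' =
  Pos 3: 'u' vs 'i' !=
  Pos 4: 'r' vs 'd' !=
  Pos 5: 'e' vs 'e' =
Hamming distance = 3


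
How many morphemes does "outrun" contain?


Word: "outrun"
Morphemes: out- / run
Each morpheme carries meaning
= 2 morphemes


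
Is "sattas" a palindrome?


Word: "sattas"
Reversed: "sattas"
Forward == Backward? sattas == sattas
Palindrome = Yes


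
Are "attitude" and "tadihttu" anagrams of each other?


Word 1: "attitude" → sorted: adeitttu
Word 2: "tadihttu" → sorted: adhitttu
Same letters? adeitttu != adhitttu
Anagram = No


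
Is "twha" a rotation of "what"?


Word: "what", Candidate: "twha"
Method: check if candidate is substring of word+word
"whatwhat" contains "twha"? Yes
Is rotation = Yes


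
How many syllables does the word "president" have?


Word: "president"
Syllable breakdown: pres | i | dent
Counting: 3 parts
= 3 syllables


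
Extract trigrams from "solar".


Word: "solar" (length 5)
Number of trigrams = 5 - 3 + 1 = 3
  Position 0: "sol"
  Position 1: "ola"
  Position 2: "lar"
Trigrams = "sol", "ola", "lar"


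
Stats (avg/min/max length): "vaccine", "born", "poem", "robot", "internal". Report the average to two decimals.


Lengths: "vaccine"=7, "born"=4, "poem"=4, "robot"=5, "internal"=8
Sum = 28, Count = 5
Average = 28/5 = 5.60
= avg=5.60, min=4, max=8


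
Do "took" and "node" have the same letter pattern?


Pattern of "took": [0, 1, 1, 2]
Pattern of "node": [0, 1, 2, 3]
Patterns do not match
Same pattern = No


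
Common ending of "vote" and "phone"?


Word 1: "vote"
Word 2: "phone"
Comparing from end:
  Pos -1: 'e' == 'e'
  Pos -2: 't' != 'n' (stop)
LCS = "e" (length 1)


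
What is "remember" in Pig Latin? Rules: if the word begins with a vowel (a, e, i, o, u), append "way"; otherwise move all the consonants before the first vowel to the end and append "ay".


Word: "remember"
Starts with consonant(s) → move to end, add 'ay'
Consonant cluster: "r"
Pig Latin = "ememberray"


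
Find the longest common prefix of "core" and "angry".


Word 1: "core"
Word 2: "angry"
Comparing from start:
  Pos 0: 'c' != 'a' (stop)
LCP = "" (length 0)


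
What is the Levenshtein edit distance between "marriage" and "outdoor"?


Word 1: "marriage" (length 8)
Word 2: "outdoor" (length 7)
One optimal edit sequence (insert/delete/substitute each cost 1):
  1. delete 'm'  (+1)
  2. substitute 'a' -> 'o'  (+1)
  3. substitute 'r' -> 'u'  (+1)
  4. substitute 'r' -> 't'  (+1)
  5. substitute 'i' -> 'd'  (+1)
  6. substitute 'a' -> 'o'  (+1)
  7. substitute 'g' -> 'o'  (+1)
  8. substitute 'e' -> 'r'  (+1)
Total edit operations: 8
Edit distance = 8


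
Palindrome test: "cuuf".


Word: "cuuf"
Reversed: "fuuc"
Forward == Backward? cuuf != fuuc
Palindrome = No


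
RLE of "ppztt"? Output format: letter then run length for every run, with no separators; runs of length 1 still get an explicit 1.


String: "ppztt"
Scanning for consecutive runs:
  'p' x 2
  'z' x 1
  't' x 2
RLE = "p2z1t2"


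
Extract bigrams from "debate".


Word: "debate" (length 6)
Number of bigrams = 6 - 2 + 1 = 5
  Position 0: "de"
  Position 1: "eb"
  Position 2: "ba"
  Position 3: "at"
  Position 4: "te"
Bigrams = "de", "eb", "ba", "at", "te"


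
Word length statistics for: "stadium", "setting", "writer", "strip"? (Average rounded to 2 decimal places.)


Lengths: "stadium"=7, "setting"=7, "writer"=6, "strip"=5
Sum = 25, Count = 4
Average = 25/4 = 6.25
= avg=6.25, min=5, max=7


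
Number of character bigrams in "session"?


Word: "session" (length 7)
Number of 2-grams = length - 2 + 1 = 7 - 2 + 1
= 6


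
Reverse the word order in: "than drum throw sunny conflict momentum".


Original: "than drum throw sunny conflict momentum"
Words (1..n): than | drum | throw | sunny | conflict | momentum
Reversed (n..1): momentum | conflict | sunny | throw | drum | than
Result = "momentum conflict sunny throw drum than"


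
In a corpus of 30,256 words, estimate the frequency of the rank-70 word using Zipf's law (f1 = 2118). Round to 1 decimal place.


Zipf's law: f(r) = f(1) / r
f(1) = 2118
f(70) = 2118 / 70
= 30.3 occurrences


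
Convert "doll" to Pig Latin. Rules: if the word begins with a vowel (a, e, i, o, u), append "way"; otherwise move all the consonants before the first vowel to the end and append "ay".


Word: "doll"
Starts with consonant(s) → move to end, add 'ay'
Consonant cluster: "d"
Pig Latin = "ollday"


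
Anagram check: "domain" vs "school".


Word 1: "domain" → sorted: adimno
Word 2: "school" → sorted: chloos
Same letters? adimno != chloos
Anagram = No


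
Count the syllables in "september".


Word: "september"
Syllable breakdown: sep · tem · ber
Counting: 3 parts
= 3 syllables


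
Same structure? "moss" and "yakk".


Pattern of "moss": [0, 1, 2, 2]
Pattern of "yakk": [0, 1, 2, 2]
Patterns match
Same pattern = Yes


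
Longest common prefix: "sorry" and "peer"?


Word 1: "sorry"
Word 2: "peer"
Comparing from start:
  Pos 0: 's' != 'p' (stop)
LCP = "" (length 0)


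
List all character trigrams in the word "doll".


Word: "doll" (length 4)
Number of trigrams = 4 - 3 + 1 = 2
  Position 0: "dol"
  Position 1: "oll"
Trigrams = "dol", "oll"


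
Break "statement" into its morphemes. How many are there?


Word: "statement"
Morphemes: state + -ment
Each morpheme carries meaning
= 2 morphemes


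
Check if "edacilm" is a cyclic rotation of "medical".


Word: "medical", Candidate: "edacilm"
Method: check if candidate is substring of word+word
"medicalmedical" contains "edacilm"? No
Is rotation = No


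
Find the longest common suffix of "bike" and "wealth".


Word 1: "bike"
Word 2: "wealth"
Comparing from end:
  Pos -1: 'e' != 'h' (stop)
LCS = "" (length 0)


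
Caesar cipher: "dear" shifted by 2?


Word: "dear"
Shift: 2
Each letter → (letter + shift) mod 26:
  'd' (3) + 2 = 5 → 'f'
  'e' (4) + 2 = 6 → 'g'
  'a' (0) + 2 = 2 → 'c'
  'r' (17) + 2 = 19 → 't'
Result = "fgct"


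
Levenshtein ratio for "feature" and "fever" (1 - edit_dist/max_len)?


Word 1: "feature" (length 7)
Word 2: "fever" (length 5)
One optimal edit sequence:
  1. keep 'f'
  2. keep 'e'
  3. delete 'a'  (+1)
  4. substitute 't' -> 'v'  (+1)
  5. substitute 'u' -> 'e'  (+1)
  6. keep 'r'
  7. delete 'e'  (+1)
Edit distance = 4
Max length = max(7, 5) = 7
Similarity = 1 - 4/7
= 0.4286


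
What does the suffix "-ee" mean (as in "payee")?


Suffix: -ee
Example: payee = pay + -ee
Meaning = one who receives


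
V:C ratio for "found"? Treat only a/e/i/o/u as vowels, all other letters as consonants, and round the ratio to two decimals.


Word: "found"
Vowels (a,e,i,o,u): 2
Consonants: 3
Ratio = 2/3
= 0.67


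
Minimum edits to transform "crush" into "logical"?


Word 1: "crush" (length 5)
Word 2: "logical" (length 7)
One optimal edit sequence (insert/delete/substitute each cost 1):
  1. insert 'l'  (+1)
  2. insert 'o'  (+1)
  3. substitute 'c' -> 'g'  (+1)
  4. substitute 'r' -> 'i'  (+1)
  5. substitute 'u' -> 'c'  (+1)
  6. substitute 's' -> 'a'  (+1)
  7. substitute 'h' -> 'l'  (+1)
Total edit operations: 7
Edit distance = 7


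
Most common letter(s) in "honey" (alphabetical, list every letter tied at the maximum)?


Word: "honey"
Letter counts:
  'e': 1
  'h': 1
  'n': 1
  'o': 1
  'y': 1
Maximum count = 1
Most frequent = 'e', 'h', 'n', 'o', 'y' (1 time each)


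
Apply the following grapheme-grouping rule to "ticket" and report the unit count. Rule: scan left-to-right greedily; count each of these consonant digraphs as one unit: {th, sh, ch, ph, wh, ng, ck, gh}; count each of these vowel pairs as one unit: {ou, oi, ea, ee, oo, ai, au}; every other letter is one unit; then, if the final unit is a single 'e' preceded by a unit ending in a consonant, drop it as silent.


Word: "ticket" (6 letters)
Left-to-right scan:
  1. 't' (letter)
  2. 'i' (letter)
  3. 'ck' (digraph)
  4. 'e' (letter)
  5. 't' (letter)
Units from scan: 5
Sound units = 5 units


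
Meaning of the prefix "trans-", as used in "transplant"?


Prefix: trans-
As in: transplant -> trans- + plant
Meaning = across


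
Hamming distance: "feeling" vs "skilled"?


Comparing character by character (same length = 7):
  Pos 0: 'f' vs 's' !=
  Pos 1: 'e' vs 'k' !=
  Pos 2: 'e' vs 'i' !=
  Pos 3: 'l' vs 'l' =
  Pos 4: 'i' vs 'l' !=
  Pos 5: 'n' vs 'e' !=
  Pos 6: 'g' vs 'd' !=
Hamming distance = 6


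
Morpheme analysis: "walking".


Word: "walking"
Morphemes: walk / -ing
Each morpheme carries meaning
= 2 morphemes


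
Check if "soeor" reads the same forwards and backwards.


Word: "soeor"
Reversed: "roeos"
Forward == Backward? soeor != roeos
Palindrome = No


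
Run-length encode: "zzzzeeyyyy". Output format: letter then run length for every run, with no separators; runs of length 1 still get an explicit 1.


String: "zzzzeeyyyy"
Scanning for consecutive runs:
  'z' x 4
  'e' x 2
  'y' x 4
RLE = "z4e2y4"


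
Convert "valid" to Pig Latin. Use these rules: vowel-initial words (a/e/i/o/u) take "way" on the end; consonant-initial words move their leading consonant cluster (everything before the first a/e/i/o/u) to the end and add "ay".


Word: "valid"
Starts with consonant(s) → move to end, add 'ay'
Consonant cluster: "v"
Pig Latin = "alidvay"


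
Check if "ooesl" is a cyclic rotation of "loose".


Word: "loose", Candidate: "ooesl"
Method: check if candidate is substring of word+word
"looseloose" contains "ooesl"? No
Is rotation = No


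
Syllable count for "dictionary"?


Word: "dictionary"
Syllable breakdown: dic / tion / ar / y
Counting: 4 parts
= 4 syllables


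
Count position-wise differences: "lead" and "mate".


Comparing character by character (same length = 4):
  Pos 0: 'l' vs 'm' !=
  Pos 1: 'e' vs 'a' !=
  Pos 2: 'a' vs 't' !=
  Pos 3: 'd' vs 'e' !=
Hamming distance = 4


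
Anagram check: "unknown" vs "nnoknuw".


Word 1: "unknown" → sorted: knnnouw
Word 2: "nnoknuw" → sorted: knnnouw
Same letters? knnnouw == knnnouw
Anagram = Yes


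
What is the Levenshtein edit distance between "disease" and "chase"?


Word 1: "disease" (length 7)
Word 2: "chase" (length 5)
One optimal edit sequence (insert/delete/substitute each cost 1):
  1. delete 'd'  (+1)
  2. delete 'i'  (+1)
  3. substitute 's' -> 'c'  (+1)
  4. substitute 'e' -> 'h'  (+1)
  5. keep 'a'
  6. keep 's'
  7. keep 'e'
Total edit operations: 4
Edit distance = 4


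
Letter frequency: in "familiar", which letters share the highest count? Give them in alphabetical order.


Word: "familiar"
Letter counts:
  'a': 2
  'f': 1
  'i': 2
  'l': 1
  'm': 1
  'r': 1
Maximum count = 2
Most frequent = 'a', 'i' (2 times each)


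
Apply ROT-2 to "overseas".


Word: "overseas"
Shift: 2
Each letter → (letter + shift) mod 26:
  'o' (14) + 2 = 16 → 'q'
  'v' (21) + 2 = 23 → 'x'
  'e' (4) + 2 = 6 → 'g'
  'r' (17) + 2 = 19 → 't'
  's' (18) + 2 = 20 → 'u'
  'e' (4) + 2 = 6 → 'g'
  'a' (0) + 2 = 2 → 'c'
  's' (18) + 2 = 20 → 'u'
Result = "qxgtugcu"


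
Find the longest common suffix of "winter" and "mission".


Word 1: "winter"
Word 2: "mission"
Comparing from end:
  Pos -1: 'r' != 'n' (stop)
LCS = "" (length 0)


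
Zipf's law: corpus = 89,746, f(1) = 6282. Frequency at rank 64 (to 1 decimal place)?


Zipf's law: f(r) = f(1) / r
f(1) = 6282
f(64) = 6282 / 64
= 98.2 occurrences


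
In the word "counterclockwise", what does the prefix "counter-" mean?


Prefix: counter-
Example: counterclockwise (counter- + clockwise)
Meaning = against / opposite


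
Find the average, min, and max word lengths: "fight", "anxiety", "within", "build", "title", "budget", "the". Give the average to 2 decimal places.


Lengths: "fight"=5, "anxiety"=7, "within"=6, "build"=5, "title"=5, "budget"=6, "the"=3
Sum = 37, Count = 7
Average = 37/7 = 5.29
= avg=5.29, min=3, max=7


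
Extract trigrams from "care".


Word: "care" (length 4)
Number of trigrams = 4 - 3 + 1 = 2
  Position 0: "car"
  Position 1: "are"
Trigrams = "car", "are"


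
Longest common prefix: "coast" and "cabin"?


Word 1: "coast"
Word 2: "cabin"
Comparing from start:
  Pos 0: 'c' == 'c'
  Pos 1: 'o' != 'a' (stop)
LCP = "c" (length 1)


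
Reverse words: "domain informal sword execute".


Original: "domain informal sword execute"
Words (1..n): domain | informal | sword | execute
Reversed (n..1): execute | sword | informal | domain
Result = "execute sword informal domain"


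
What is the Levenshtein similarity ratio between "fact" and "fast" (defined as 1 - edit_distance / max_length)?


Word 1: "fact" (length 4)
Word 2: "fast" (length 4)
One optimal edit sequence:
  1. keep 'f'
  2. keep 'a'
  3. substitute 'c' -> 's'  (+1)
  4. keep 't'
Edit distance = 1
Max length = max(4, 4) = 4
Similarity = 1 - 1/4
= 0.7500


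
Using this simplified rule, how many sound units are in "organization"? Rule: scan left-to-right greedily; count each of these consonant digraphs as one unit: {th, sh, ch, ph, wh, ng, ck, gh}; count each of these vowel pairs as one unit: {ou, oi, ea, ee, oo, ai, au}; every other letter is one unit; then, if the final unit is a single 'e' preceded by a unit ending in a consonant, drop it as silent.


Word: "organization" (12 letters)
Left-to-right scan:
  1. 'o' (letter)
  2. 'r' (letter)
  3. 'g' (letter)
  4. 'a' (letter)
  5. 'n' (letter)
  6. 'i' (letter)
  7. 'z' (letter)
  8. 'a' (letter)
  9. 't' (letter)
  10. 'i' (letter)
  11. 'o' (letter)
  12. 'n' (letter)
Units from scan: 12
Sound units = 12 units


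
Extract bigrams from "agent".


Word: "agent" (length 5)
Number of bigrams = 5 - 2 + 1 = 4
  Position 0: "ag"
  Position 1: "ge"
  Position 2: "en"
  Position 3: "nt"
Bigrams = "ag", "ge", "en", "nt"


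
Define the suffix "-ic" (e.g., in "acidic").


Suffix: -ic
Example: acidic = acid + -ic
Meaning = relating to


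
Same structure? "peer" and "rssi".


Pattern of "peer": [0, 1, 1, 2]
Pattern of "rssi": [0, 1, 1, 2]
Patterns match
Same pattern = Yes


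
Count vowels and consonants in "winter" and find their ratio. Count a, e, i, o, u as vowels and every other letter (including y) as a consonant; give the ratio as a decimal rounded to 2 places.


Word: "winter"
Vowels (a,e,i,o,u): 2
Consonants: 4
Ratio = 2/4
= 0.50


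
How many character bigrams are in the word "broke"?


Word: "broke" (length 5)
Number of 2-grams = length - 2 + 1 = 5 - 2 + 1
= 4
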